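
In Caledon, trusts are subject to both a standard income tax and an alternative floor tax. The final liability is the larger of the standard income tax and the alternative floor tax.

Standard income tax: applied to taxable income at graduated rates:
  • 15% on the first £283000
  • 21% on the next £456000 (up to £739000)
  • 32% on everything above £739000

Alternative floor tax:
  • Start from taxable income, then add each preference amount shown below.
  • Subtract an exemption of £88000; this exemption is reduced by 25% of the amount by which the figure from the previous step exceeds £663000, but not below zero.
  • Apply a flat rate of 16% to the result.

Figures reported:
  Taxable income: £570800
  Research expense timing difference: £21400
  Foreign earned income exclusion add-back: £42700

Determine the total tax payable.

£102888

Standard income tax:
  £283000 × 15% = £42450
  £287800 × 21% = £60438
  → £102888

Alternative floor tax:
  Adjusted income: £570800 + £21400 + £42700 = £634900
  Exemption: £634900 ≤ £663000, so full £88000 applies
  Base: £634900 − £88000 = £546900
  £546900 × 16% = £87504

£102888 > £87504, so the standard income tax governs.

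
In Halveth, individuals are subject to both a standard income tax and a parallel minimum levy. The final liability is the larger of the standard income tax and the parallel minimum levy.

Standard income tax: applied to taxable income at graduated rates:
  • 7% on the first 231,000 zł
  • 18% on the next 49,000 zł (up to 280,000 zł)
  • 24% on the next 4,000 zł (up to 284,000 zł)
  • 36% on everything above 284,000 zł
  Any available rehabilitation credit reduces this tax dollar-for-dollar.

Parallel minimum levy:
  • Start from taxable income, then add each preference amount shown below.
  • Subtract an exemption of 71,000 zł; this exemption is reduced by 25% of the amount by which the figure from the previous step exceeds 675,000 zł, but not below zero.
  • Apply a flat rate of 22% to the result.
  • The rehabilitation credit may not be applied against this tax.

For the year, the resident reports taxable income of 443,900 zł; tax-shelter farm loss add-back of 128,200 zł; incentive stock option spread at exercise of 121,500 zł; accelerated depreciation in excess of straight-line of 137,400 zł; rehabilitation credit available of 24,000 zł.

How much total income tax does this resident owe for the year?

Parallel minimum levy:
  Adjusted income: 443,900 zł + 128,200 zł + 121,500 zł + 137,400 zł = 831,000 zł
  Exemption: 71,000 zł − 25% × (831,000 zł − 675,000 zł) = 71,000 zł − 39,000 zł = 32,000 zł
  Base: 831,000 zł − 32,000 zł = 799,000 zł
  799,000 zł × 22% = 175,780 zł

Standard income tax:
  231,000 zł × 7% = 16,170 zł
  49,000 zł × 18% = 8,820 zł
  4,000 zł × 24% = 960 zł
  159,900 zł × 36% = 57,564 zł
  → 83,514 zł
  Less rehabilitation credit 24,000 zł → 59,514 zł

175,780 zł > 59,514 zł, so the parallel minimum levy is the binding amount.

175,780 zł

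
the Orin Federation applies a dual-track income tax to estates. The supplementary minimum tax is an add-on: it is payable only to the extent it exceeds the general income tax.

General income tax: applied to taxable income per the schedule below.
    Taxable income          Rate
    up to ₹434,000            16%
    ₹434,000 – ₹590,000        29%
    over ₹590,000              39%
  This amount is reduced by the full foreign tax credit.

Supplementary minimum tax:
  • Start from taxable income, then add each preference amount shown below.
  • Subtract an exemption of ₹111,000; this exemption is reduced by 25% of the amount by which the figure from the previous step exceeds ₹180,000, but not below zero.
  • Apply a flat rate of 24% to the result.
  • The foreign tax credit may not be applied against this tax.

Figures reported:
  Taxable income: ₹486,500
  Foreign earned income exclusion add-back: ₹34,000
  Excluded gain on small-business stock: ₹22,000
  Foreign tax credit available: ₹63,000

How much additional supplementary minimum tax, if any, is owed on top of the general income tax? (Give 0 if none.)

₹103,645

Supplementary minimum tax:
  Adjusted income: ₹486,500 + ₹34,000 + ₹22,000 = ₹542,500
  Exemption: ₹111,000 − 25% × (₹542,500 − ₹180,000) = ₹111,000 − ₹90,625 = ₹20,375
  Base: ₹542,500 − ₹20,375 = ₹522,125
  ₹522,125 × 24% = ₹125,310

General income tax:
  ₹434,000 × 16% = ₹69,440
  ₹52,500 × 29% = ₹15,225
  → ₹84,665
  Less foreign tax credit ₹63,000 → ₹21,665

Excess of supplementary minimum tax over general income tax: ₹125,310 − ₹21,665 = ₹103,645.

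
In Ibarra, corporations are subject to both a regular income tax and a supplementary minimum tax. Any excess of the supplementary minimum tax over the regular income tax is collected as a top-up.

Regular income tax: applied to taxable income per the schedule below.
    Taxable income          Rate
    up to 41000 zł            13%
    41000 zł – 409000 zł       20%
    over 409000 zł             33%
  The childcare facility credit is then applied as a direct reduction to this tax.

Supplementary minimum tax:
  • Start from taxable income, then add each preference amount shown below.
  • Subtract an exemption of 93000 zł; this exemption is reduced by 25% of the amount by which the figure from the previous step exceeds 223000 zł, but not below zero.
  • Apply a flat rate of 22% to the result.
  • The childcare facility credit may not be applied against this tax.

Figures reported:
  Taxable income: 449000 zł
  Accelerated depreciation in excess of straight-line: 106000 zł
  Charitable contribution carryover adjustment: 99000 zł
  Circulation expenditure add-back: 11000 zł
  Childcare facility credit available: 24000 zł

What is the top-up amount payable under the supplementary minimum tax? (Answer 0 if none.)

78170 zł

Regular income tax:
  41000 zł × 13% = 5330 zł
  368000 zł × 20% = 73600 zł
  40000 zł × 33% = 13200 zł
  → 92130 zł
  Less childcare facility credit 24000 zł → 68130 zł

Supplementary minimum tax:
  Adjusted income: 449000 zł + 106000 zł + 99000 zł + 11000 zł = 665000 zł
  Exemption: 25% × (665000 zł − 223000 zł) = 110500 zł ≥ 93000 zł, so the exemption is fully phased out
  Base: 665000 zł − 0 zł = 665000 zł
  665000 zł × 22% = 146300 zł

Excess of supplementary minimum tax over regular income tax: 146300 zł − 68130 zł = 78170 zł.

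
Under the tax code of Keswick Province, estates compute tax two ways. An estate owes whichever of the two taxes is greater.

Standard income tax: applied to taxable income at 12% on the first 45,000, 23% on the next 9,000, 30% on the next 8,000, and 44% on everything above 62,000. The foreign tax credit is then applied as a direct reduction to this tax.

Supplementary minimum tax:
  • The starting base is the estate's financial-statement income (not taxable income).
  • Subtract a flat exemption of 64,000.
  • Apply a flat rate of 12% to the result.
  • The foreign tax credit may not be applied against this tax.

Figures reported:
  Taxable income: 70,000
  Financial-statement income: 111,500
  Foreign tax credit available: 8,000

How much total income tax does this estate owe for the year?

Supplementary minimum tax:
  Base (financial-statement income): 111,500
  Less exemption 64,000 → base 47,500
  47,500 × 12% = 5,700

Standard income tax:
  45,000 × 12% = 5,400
  9,000 × 23% = 2,070
  8,000 × 30% = 2,400
  8,000 × 44% = 3,520
  → 13,390
  Less foreign tax credit 8,000 → 5,390

5,700 > 5,390, so the supplementary minimum tax is the binding amount.

5,700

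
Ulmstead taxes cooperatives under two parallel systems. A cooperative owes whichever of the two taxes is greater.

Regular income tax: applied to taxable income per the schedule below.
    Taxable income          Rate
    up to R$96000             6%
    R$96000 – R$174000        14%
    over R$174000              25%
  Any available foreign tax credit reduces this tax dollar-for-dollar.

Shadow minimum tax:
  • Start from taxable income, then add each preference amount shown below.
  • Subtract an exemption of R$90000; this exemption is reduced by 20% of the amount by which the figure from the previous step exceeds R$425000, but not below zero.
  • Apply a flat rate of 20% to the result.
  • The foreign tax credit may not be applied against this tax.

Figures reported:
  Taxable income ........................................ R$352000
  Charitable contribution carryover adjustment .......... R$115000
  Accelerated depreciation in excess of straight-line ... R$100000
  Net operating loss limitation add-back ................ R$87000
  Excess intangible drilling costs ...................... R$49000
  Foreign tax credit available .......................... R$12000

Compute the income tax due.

Regular income tax:
  R$96000 × 6% = R$5760
  R$78000 × 14% = R$10920
  R$178000 × 25% = R$44500
  → R$61180
  Less foreign tax credit R$12000 → R$49180

Shadow minimum tax:
  Adjusted income: R$352000 + R$115000 + R$100000 + R$87000 + R$49000 = R$703000
  Exemption: R$90000 − 20% × (R$703000 − R$425000) = R$90000 − R$55600 = R$34400
  Base: R$703000 − R$34400 = R$668600
  R$668600 × 20% = R$133720

R$133720 > R$49180, so the shadow minimum tax is the binding amount.

R$133720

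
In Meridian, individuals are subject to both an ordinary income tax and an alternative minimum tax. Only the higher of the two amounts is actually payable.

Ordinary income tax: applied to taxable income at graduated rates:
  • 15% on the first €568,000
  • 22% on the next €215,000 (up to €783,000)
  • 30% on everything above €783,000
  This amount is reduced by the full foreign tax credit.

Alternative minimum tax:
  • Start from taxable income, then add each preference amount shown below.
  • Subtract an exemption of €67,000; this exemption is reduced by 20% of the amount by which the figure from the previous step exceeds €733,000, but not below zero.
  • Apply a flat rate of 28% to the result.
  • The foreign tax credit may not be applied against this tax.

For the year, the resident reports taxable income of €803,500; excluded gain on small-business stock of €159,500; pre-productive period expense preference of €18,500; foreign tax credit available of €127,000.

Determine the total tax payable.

€269,976

Ordinary income tax:
  €568,000 × 15% = €85,200
  €215,000 × 22% = €47,300
  €20,500 × 30% = €6,150
  → €138,650
  Less foreign tax credit €127,000 → €11,650

Alternative minimum tax:
  Adjusted income: €803,500 + €159,500 + €18,500 = €981,500
  Exemption: €67,000 − 20% × (€981,500 − €733,000) = €67,000 − €49,700 = €17,300
  Base: €981,500 − €17,300 = €964,200
  €964,200 × 28% = €269,976

€269,976 > €11,650, so the alternative minimum tax is the binding amount.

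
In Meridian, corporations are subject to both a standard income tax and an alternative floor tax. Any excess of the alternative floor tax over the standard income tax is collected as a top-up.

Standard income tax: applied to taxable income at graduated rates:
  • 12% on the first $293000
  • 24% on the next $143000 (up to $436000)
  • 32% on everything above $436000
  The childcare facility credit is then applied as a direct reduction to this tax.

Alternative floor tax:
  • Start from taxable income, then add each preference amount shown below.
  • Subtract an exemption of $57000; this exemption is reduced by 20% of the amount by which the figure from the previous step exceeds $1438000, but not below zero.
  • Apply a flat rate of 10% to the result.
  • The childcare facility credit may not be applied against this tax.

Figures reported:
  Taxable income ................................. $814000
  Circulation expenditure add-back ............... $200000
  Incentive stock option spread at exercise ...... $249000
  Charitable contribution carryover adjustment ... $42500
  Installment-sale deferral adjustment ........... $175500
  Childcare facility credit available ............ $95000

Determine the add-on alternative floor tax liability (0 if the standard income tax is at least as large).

Standard income tax:
  $293000 × 12% = $35160
  $143000 × 24% = $34320
  $378000 × 32% = $120960
  → $190440
  Less childcare facility credit $95000 → $95440

Alternative floor tax:
  Adjusted income: $814000 + $200000 + $249000 + $42500 + $175500 = $1481000
  Exemption: $57000 − 20% × ($1481000 − $1438000) = $57000 − $8600 = $48400
  Base: $1481000 − $48400 = $1432600
  $1432600 × 10% = $143260

Excess of alternative floor tax over standard income tax: $143260 − $95440 = $47820.

$47820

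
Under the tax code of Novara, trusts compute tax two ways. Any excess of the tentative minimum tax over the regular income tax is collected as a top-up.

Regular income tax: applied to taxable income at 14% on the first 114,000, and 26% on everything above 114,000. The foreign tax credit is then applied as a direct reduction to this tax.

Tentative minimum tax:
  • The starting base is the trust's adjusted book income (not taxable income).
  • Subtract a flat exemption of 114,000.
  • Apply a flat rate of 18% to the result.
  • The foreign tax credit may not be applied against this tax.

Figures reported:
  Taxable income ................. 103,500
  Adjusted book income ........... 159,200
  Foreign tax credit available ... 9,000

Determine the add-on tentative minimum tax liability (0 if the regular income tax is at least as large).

Regular income tax:
  103,500 × 14% = 14,490
  Less foreign tax credit 9,000 → 5,490

Tentative minimum tax:
  Base (adjusted book income): 159,200
  Less exemption 114,000 → base 45,200
  45,200 × 18% = 8,136

Excess of tentative minimum tax over regular income tax: 8,136 − 5,490 = 2,646.

2,646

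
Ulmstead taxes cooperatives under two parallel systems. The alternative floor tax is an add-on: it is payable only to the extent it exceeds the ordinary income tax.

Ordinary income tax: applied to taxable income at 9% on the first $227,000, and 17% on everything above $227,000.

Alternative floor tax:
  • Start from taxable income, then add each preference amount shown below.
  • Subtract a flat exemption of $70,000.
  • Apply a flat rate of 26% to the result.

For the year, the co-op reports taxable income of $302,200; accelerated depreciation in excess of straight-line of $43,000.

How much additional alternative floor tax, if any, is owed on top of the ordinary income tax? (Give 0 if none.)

Ordinary income tax:
  $227,000 × 9% = $20,430
  $75,200 × 17% = $12,784
  → $33,214

Alternative floor tax:
  Adjusted income: $302,200 + $43,000 = $345,200
  Less exemption $70,000 → base $275,200
  $275,200 × 26% = $71,552

Excess of alternative floor tax over ordinary income tax: $71,552 − $33,214 = $38,338.

$38,338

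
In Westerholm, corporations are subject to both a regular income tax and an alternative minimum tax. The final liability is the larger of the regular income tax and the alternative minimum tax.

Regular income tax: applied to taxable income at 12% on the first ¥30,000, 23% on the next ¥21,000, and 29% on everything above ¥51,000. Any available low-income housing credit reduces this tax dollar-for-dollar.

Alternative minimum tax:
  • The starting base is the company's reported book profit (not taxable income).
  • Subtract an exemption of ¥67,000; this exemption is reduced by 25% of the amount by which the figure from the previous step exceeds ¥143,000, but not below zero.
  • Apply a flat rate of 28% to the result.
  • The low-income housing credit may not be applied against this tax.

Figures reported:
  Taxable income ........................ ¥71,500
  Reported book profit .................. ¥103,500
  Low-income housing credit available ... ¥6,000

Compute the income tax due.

Regular income tax:
  ¥30,000 × 12% = ¥3,600
  ¥21,000 × 23% = ¥4,830
  ¥20,500 × 29% = ¥5,945
  → ¥14,375
  Less low-income housing credit ¥6,000 → ¥8,375

Alternative minimum tax:
  Base (reported book profit): ¥103,500
  Exemption: ¥103,500 ≤ ¥143,000, so full ¥67,000 applies
  Base: ¥103,500 − ¥67,000 = ¥36,500
  ¥36,500 × 28% = ¥10,220

¥10,220 > ¥8,375, so the alternative minimum tax is the binding amount.

¥10,220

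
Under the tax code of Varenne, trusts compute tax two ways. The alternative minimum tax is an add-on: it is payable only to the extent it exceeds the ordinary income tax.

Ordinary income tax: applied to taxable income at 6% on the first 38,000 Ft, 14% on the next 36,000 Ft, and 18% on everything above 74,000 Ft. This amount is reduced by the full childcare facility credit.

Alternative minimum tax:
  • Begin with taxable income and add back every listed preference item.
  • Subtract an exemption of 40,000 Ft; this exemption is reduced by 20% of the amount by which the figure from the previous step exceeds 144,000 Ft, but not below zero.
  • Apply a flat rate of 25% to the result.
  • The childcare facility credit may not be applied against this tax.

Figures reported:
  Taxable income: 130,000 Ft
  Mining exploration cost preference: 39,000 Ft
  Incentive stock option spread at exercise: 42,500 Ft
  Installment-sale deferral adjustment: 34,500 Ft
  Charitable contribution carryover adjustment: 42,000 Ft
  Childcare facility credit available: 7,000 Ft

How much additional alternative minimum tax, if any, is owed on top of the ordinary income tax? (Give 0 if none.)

Alternative minimum tax:
  Adjusted income: 130,000 Ft + 39,000 Ft + 42,500 Ft + 34,500 Ft + 42,000 Ft = 288,000 Ft
  Exemption: 40,000 Ft − 20% × (288,000 Ft − 144,000 Ft) = 40,000 Ft − 28,800 Ft = 11,200 Ft
  Base: 288,000 Ft − 11,200 Ft = 276,800 Ft
  276,800 Ft × 25% = 69,200 Ft

Ordinary income tax:
  38,000 Ft × 6% = 2,280 Ft
  36,000 Ft × 14% = 5,040 Ft
  56,000 Ft × 18% = 10,080 Ft
  → 17,400 Ft
  Less childcare facility credit 7,000 Ft → 10,400 Ft

Excess of alternative minimum tax over ordinary income tax: 69,200 Ft − 10,400 Ft = 58,800 Ft.

58,800 Ft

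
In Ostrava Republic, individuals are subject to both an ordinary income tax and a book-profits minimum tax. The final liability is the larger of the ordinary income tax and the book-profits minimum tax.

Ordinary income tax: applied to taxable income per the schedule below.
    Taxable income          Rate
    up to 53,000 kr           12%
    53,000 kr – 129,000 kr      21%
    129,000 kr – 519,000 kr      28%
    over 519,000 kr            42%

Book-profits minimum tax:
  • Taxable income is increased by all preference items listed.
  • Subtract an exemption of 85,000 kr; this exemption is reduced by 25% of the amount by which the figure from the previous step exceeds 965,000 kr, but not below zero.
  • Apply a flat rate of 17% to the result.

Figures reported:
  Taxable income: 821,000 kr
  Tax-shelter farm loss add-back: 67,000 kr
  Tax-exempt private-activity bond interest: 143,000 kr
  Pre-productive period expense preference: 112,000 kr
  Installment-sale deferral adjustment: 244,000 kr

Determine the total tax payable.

258,360 kr

Book-profits minimum tax:
  Adjusted income: 821,000 kr + 67,000 kr + 143,000 kr + 112,000 kr + 244,000 kr = 1,387,000 kr
  Exemption: 25% × (1,387,000 kr − 965,000 kr) = 105,500 kr ≥ 85,000 kr, so the exemption is fully phased out
  Base: 1,387,000 kr − 0 kr = 1,387,000 kr
  1,387,000 kr × 17% = 235,790 kr

Ordinary income tax:
  53,000 kr × 12% = 6,360 kr
  76,000 kr × 21% = 15,960 kr
  390,000 kr × 28% = 109,200 kr
  302,000 kr × 42% = 126,840 kr
  → 258,360 kr

258,360 kr > 235,790 kr, so the ordinary income tax governs.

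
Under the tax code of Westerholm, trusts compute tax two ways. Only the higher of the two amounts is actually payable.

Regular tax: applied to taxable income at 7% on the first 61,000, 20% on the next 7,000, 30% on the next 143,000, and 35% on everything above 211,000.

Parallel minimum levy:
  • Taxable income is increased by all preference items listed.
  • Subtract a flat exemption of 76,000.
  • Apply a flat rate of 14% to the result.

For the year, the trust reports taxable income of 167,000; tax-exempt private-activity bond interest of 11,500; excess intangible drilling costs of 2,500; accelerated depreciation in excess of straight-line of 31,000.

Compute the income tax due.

Parallel minimum levy:
  Adjusted income: 167,000 + 11,500 + 2,500 + 31,000 = 212,000
  Less exemption 76,000 → base 136,000
  136,000 × 14% = 19,040

Regular tax:
  61,000 × 7% = 4,270
  7,000 × 20% = 1,400
  99,000 × 30% = 29,700
  → 35,370

35,370 > 19,040, so the regular tax governs.

35,370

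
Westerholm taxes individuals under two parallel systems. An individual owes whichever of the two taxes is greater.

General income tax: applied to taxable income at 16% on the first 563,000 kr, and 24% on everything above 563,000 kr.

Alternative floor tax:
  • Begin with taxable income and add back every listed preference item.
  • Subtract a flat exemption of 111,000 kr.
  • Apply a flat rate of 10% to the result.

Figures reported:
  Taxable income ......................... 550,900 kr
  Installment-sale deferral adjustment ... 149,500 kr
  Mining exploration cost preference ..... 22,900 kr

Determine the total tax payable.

88,144 kr

Alternative floor tax:
  Adjusted income: 550,900 kr + 149,500 kr + 22,900 kr = 723,300 kr
  Less exemption 111,000 kr → base 612,300 kr
  612,300 kr × 10% = 61,230 kr

General income tax:
  550,900 kr × 16% = 88,144 kr

88,144 kr > 61,230 kr, so the general income tax governs.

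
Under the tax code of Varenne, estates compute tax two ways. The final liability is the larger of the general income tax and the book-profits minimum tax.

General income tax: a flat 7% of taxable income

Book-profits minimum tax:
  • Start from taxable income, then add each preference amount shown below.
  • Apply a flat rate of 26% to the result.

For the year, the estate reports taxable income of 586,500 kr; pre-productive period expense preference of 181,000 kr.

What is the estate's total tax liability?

General income tax:
  586,500 kr × 7% = 41,055 kr

Book-profits minimum tax:
  Adjusted income: 586,500 kr + 181,000 kr = 767,500 kr
  767,500 kr × 26% = 199,550 kr

199,550 kr > 41,055 kr, so the book-profits minimum tax is the binding amount.

199,550 kr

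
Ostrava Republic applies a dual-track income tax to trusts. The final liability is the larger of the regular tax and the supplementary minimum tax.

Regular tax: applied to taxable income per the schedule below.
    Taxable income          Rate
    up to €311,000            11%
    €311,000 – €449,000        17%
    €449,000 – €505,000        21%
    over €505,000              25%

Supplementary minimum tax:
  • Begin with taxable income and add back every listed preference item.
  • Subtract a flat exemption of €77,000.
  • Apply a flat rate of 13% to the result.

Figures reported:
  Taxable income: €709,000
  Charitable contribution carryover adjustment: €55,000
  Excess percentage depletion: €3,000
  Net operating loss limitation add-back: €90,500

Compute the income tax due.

€120,430

Supplementary minimum tax:
  Adjusted income: €709,000 + €55,000 + €3,000 + €90,500 = €857,500
  Less exemption €77,000 → base €780,500
  €780,500 × 13% = €101,465

Regular tax:
  €311,000 × 11% = €34,210
  €138,000 × 17% = €23,460
  €56,000 × 21% = €11,760
  €204,000 × 25% = €51,000
  → €120,430

€120,430 > €101,465, so the regular tax governs.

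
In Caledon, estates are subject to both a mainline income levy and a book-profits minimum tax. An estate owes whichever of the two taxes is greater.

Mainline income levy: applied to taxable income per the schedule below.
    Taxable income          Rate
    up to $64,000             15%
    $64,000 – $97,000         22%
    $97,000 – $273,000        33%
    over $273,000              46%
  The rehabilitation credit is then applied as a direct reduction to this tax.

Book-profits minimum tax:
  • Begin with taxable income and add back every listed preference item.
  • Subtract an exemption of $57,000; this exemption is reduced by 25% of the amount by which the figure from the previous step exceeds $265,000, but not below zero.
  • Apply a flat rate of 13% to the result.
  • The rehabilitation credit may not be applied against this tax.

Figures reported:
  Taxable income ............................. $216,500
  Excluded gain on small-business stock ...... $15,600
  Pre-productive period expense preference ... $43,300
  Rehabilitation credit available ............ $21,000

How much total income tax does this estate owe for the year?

Mainline income levy:
  $64,000 × 15% = $9,600
  $33,000 × 22% = $7,260
  $119,500 × 33% = $39,435
  → $56,295
  Less rehabilitation credit $21,000 → $35,295

Book-profits minimum tax:
  Adjusted income: $216,500 + $15,600 + $43,300 = $275,400
  Exemption: $57,000 − 25% × ($275,400 − $265,000) = $57,000 − $2,600 = $54,400
  Base: $275,400 − $54,400 = $221,000
  $221,000 × 13% = $28,730

$35,295 > $28,730, so the mainline income levy governs.

$35,295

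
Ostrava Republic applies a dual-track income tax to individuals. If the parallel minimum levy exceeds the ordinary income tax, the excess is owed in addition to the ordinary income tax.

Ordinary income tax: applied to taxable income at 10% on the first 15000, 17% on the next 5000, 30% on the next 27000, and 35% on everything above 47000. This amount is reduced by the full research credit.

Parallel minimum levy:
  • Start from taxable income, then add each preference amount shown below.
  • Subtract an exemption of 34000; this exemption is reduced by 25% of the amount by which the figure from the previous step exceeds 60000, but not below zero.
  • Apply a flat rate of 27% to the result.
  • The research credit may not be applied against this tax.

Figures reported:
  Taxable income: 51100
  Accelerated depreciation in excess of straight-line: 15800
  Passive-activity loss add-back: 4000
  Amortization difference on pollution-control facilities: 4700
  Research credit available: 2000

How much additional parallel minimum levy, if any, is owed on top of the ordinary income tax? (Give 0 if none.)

Ordinary income tax:
  15000 × 10% = 1500
  5000 × 17% = 850
  27000 × 30% = 8100
  4100 × 35% = 1435
  → 11885
  Less research credit 2000 → 9885

Parallel minimum levy:
  Adjusted income: 51100 + 15800 + 4000 + 4700 = 75600
  Exemption: 34000 − 25% × (75600 − 60000) = 34000 − 3900 = 30100
  Base: 75600 − 30100 = 45500
  45500 × 27% = 12285

Excess of parallel minimum levy over ordinary income tax: 12285 − 9885 = 2400.

2400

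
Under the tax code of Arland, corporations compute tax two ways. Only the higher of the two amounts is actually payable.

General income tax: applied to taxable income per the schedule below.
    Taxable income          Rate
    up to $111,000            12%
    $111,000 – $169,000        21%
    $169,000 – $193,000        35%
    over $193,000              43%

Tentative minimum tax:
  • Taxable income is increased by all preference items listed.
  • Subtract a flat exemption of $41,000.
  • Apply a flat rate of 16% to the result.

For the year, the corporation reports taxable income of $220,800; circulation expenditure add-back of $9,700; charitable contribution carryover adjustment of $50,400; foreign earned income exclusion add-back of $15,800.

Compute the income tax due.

Tentative minimum tax:
  Adjusted income: $220,800 + $9,700 + $50,400 + $15,800 = $296,700
  Less exemption $41,000 → base $255,700
  $255,700 × 16% = $40,912

General income tax:
  $111,000 × 12% = $13,320
  $58,000 × 21% = $12,180
  $24,000 × 35% = $8,400
  $27,800 × 43% = $11,954
  → $45,854

$45,854 > $40,912, so the general income tax governs.

$45,854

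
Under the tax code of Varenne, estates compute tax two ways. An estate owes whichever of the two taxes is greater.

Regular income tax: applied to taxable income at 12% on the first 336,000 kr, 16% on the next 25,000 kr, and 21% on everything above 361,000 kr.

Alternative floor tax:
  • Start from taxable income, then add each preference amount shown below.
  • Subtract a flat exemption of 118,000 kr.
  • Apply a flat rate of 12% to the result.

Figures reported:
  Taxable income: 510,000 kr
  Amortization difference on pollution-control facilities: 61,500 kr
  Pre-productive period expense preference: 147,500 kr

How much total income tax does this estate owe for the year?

Alternative floor tax:
  Adjusted income: 510,000 kr + 61,500 kr + 147,500 kr = 719,000 kr
  Less exemption 118,000 kr → base 601,000 kr
  601,000 kr × 12% = 72,120 kr

Regular income tax:
  336,000 kr × 12% = 40,320 kr
  25,000 kr × 16% = 4,000 kr
  149,000 kr × 21% = 31,290 kr
  → 75,610 kr

75,610 kr > 72,120 kr, so the regular income tax governs.

75,610 kr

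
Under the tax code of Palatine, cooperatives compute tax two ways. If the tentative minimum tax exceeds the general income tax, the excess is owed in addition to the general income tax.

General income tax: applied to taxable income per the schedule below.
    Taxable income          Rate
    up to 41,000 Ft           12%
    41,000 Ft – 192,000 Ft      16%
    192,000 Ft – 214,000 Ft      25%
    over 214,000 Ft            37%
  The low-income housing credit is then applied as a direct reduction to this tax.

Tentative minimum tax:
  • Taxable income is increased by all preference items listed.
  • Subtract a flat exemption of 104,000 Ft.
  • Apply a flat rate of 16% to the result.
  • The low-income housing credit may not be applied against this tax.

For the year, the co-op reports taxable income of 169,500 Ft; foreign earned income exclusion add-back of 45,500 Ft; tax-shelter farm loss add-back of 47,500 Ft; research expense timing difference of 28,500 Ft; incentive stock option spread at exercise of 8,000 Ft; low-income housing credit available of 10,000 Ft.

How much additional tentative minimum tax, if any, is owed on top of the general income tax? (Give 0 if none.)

15,720 Ft

General income tax:
  41,000 Ft × 12% = 4,920 Ft
  128,500 Ft × 16% = 20,560 Ft
  → 25,480 Ft
  Less low-income housing credit 10,000 Ft → 15,480 Ft

Tentative minimum tax:
  Adjusted income: 169,500 Ft + 45,500 Ft + 47,500 Ft + 28,500 Ft + 8,000 Ft = 299,000 Ft
  Less exemption 104,000 Ft → base 195,000 Ft
  195,000 Ft × 16% = 31,200 Ft

Excess of tentative minimum tax over general income tax: 31,200 Ft − 15,480 Ft = 15,720 Ft.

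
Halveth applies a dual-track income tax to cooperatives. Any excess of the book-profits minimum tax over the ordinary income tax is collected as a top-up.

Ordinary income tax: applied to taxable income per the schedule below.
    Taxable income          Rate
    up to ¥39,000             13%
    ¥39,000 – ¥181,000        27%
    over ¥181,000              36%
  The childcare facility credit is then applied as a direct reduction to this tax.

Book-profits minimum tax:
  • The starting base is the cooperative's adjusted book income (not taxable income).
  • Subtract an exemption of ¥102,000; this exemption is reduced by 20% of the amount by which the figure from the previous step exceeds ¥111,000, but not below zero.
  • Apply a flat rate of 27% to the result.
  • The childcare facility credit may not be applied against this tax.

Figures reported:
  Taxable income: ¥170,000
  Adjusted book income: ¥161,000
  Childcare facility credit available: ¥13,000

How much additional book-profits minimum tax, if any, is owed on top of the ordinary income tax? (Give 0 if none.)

Ordinary income tax:
  ¥39,000 × 13% = ¥5,070
  ¥131,000 × 27% = ¥35,370
  → ¥40,440
  Less childcare facility credit ¥13,000 → ¥27,440

Book-profits minimum tax:
  Base (adjusted book income): ¥161,000
  Exemption: ¥102,000 − 20% × (¥161,000 − ¥111,000) = ¥102,000 − ¥10,000 = ¥92,000
  Base: ¥161,000 − ¥92,000 = ¥69,000
  ¥69,000 × 27% = ¥18,630

¥18,630 ≤ ¥27,440, so no add-on is due.

¥0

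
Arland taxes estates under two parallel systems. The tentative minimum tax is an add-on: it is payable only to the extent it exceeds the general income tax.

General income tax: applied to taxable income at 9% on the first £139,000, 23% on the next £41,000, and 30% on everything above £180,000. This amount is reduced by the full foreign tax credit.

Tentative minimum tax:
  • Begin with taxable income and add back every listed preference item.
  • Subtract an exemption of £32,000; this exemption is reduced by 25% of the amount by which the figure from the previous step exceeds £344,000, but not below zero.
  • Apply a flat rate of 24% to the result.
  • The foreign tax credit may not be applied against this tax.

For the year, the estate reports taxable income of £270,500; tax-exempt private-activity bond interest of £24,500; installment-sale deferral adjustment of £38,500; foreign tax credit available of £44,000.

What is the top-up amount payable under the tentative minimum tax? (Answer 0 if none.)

General income tax:
  £139,000 × 9% = £12,510
  £41,000 × 23% = £9,430
  £90,500 × 30% = £27,150
  → £49,090
  Less foreign tax credit £44,000 → £5,090

Tentative minimum tax:
  Adjusted income: £270,500 + £24,500 + £38,500 = £333,500
  Exemption: £333,500 ≤ £344,000, so full £32,000 applies
  Base: £333,500 − £32,000 = £301,500
  £301,500 × 24% = £72,360

Excess of tentative minimum tax over general income tax: £72,360 − £5,090 = £67,270.

£67,270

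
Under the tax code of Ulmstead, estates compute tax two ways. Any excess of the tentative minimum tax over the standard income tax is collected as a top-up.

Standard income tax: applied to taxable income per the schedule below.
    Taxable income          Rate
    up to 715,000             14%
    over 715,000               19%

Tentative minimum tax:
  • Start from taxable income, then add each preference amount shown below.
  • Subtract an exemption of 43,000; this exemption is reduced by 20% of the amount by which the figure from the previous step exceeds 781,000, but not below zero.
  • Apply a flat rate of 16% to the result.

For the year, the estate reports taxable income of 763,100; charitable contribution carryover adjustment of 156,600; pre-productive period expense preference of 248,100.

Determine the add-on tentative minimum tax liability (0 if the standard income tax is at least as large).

77,609

Standard income tax:
  715,000 × 14% = 100,100
  48,100 × 19% = 9,139
  → 109,239

Tentative minimum tax:
  Adjusted income: 763,100 + 156,600 + 248,100 = 1,167,800
  Exemption: 20% × (1,167,800 − 781,000) = 77,360 ≥ 43,000, so the exemption is fully phased out
  Base: 1,167,800 − 0 = 1,167,800
  1,167,800 × 16% = 186,848

Excess of tentative minimum tax over standard income tax: 186,848 − 109,239 = 77,609.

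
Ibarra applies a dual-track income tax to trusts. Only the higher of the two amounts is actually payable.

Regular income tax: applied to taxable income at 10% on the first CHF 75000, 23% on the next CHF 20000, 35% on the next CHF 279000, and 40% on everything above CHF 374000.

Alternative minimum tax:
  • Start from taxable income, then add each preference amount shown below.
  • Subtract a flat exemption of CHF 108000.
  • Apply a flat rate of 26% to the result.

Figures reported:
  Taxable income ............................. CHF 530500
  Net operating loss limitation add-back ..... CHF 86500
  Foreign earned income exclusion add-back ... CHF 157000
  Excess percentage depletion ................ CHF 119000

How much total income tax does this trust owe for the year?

Regular income tax:
  CHF 75000 × 10% = CHF 7500
  CHF 20000 × 23% = CHF 4600
  CHF 279000 × 35% = CHF 97650
  CHF 156500 × 40% = CHF 62600
  → CHF 172350

Alternative minimum tax:
  Adjusted income: CHF 530500 + CHF 86500 + CHF 157000 + CHF 119000 = CHF 893000
  Less exemption CHF 108000 → base CHF 785000
  CHF 785000 × 26% = CHF 204100

CHF 204100 > CHF 172350, so the alternative minimum tax is the binding amount.

CHF 204100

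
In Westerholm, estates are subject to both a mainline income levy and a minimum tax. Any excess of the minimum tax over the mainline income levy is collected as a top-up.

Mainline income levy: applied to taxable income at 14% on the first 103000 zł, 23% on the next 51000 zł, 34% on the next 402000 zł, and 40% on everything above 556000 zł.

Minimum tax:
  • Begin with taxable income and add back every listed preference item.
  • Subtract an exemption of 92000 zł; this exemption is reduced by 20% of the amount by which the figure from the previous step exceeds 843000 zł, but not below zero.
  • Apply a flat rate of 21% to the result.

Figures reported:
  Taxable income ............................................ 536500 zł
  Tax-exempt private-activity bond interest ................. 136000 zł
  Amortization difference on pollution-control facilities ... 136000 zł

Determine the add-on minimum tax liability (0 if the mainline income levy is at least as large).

Mainline income levy:
  103000 zł × 14% = 14420 zł
  51000 zł × 23% = 11730 zł
  382500 zł × 34% = 130050 zł
  → 156200 zł

Minimum tax:
  Adjusted income: 536500 zł + 136000 zł + 136000 zł = 808500 zł
  Exemption: 808500 zł ≤ 843000 zł, so full 92000 zł applies
  Base: 808500 zł − 92000 zł = 716500 zł
  716500 zł × 21% = 150465 zł

150465 zł ≤ 156200 zł, so no add-on is due.

0 zł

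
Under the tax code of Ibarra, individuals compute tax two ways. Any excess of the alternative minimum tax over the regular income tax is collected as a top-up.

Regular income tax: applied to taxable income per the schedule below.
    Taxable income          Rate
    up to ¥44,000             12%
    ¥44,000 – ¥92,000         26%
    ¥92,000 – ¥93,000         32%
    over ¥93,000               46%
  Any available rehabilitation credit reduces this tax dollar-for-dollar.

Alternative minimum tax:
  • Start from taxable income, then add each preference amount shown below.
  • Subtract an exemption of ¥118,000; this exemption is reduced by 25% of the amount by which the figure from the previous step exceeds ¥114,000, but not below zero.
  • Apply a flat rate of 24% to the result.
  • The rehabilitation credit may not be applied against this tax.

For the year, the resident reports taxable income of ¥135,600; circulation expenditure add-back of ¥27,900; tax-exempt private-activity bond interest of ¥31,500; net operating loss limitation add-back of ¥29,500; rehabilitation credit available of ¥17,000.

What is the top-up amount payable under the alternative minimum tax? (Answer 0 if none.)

Alternative minimum tax:
  Adjusted income: ¥135,600 + ¥27,900 + ¥31,500 + ¥29,500 = ¥224,500
  Exemption: ¥118,000 − 25% × (¥224,500 − ¥114,000) = ¥118,000 − ¥27,625 = ¥90,375
  Base: ¥224,500 − ¥90,375 = ¥134,125
  ¥134,125 × 24% = ¥32,190

Regular income tax:
  ¥44,000 × 12% = ¥5,280
  ¥48,000 × 26% = ¥12,480
  ¥1,000 × 32% = ¥320
  ¥42,600 × 46% = ¥19,596
  → ¥37,676
  Less rehabilitation credit ¥17,000 → ¥20,676

Excess of alternative minimum tax over regular income tax: ¥32,190 − ¥20,676 = ¥11,514.

¥11,514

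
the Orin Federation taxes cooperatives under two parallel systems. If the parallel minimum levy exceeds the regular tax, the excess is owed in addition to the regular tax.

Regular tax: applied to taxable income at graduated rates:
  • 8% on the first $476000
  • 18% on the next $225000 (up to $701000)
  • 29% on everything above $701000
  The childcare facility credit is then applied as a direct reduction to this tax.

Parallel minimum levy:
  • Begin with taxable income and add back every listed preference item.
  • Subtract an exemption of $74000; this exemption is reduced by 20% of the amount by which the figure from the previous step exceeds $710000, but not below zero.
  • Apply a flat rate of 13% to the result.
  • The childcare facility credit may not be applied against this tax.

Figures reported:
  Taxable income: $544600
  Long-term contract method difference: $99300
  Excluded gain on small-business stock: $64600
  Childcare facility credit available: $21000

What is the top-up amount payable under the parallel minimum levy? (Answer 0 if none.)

Regular tax:
  $476000 × 8% = $38080
  $68600 × 18% = $12348
  → $50428
  Less childcare facility credit $21000 → $29428

Parallel minimum levy:
  Adjusted income: $544600 + $99300 + $64600 = $708500
  Exemption: $708500 ≤ $710000, so full $74000 applies
  Base: $708500 − $74000 = $634500
  $634500 × 13% = $82485

Excess of parallel minimum levy over regular tax: $82485 − $29428 = $53057.

$53057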